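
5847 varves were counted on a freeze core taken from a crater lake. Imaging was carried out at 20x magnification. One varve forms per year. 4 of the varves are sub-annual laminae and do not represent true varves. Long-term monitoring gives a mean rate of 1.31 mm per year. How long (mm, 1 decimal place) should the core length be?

After corrections the count is 5847 − 4 = 5843 varves.
Length ≈ 1.31 × 5843 = 7654.3 mm.

7654.3 mm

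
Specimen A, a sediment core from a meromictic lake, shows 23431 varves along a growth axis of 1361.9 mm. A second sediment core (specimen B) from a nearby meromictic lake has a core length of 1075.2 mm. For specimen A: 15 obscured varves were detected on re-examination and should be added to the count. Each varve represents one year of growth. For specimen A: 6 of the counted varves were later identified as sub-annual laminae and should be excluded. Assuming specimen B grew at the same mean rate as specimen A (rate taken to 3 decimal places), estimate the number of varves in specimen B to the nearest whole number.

Specimen A: correcting the raw count gives 23431 − 6 + 15 = 23440 true varves.
A: Extension rate ≈ 1361.9 / 23440 = 0.058 mm per year.
Specimen B: 1075.2 mm / 0.058 mm per year = 18537.93 years ≈ 18538 varves.

18538 varves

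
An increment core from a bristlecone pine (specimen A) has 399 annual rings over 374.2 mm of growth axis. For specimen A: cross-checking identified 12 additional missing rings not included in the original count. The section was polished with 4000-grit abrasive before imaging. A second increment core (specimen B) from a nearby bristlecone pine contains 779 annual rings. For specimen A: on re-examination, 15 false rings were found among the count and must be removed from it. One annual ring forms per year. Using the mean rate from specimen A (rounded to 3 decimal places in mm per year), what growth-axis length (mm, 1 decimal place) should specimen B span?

Specimen A: correcting the raw count gives 399 − 15 + 12 = 396 true annual rings.
A: Extension rate ≈ 374.2 / 396 = 0.945 mm/year.
Length of B = 0.945 × 779 = 736.2 mm.

736.2 mm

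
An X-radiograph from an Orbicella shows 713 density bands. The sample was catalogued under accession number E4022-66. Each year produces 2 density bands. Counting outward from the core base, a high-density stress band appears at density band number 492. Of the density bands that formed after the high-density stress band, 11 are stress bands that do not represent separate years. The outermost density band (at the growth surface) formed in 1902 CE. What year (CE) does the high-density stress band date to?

Between density band 492 and the growth surface there are 713 − 492 = 221 density bands.
221 − 11 false = 210 true density bands after the high-density stress band.
Dividing by 2 density bands per year: 210 / 2 = 105 years.
Counting back 105 years from 1902 CE places the high-density stress band in 1902 − 105 = 1797 CE.

1797 CE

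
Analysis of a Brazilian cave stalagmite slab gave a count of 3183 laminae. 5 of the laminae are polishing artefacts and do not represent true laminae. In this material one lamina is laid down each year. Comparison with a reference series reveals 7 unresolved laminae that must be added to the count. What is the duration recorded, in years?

3185 years

True lamina count = 3183 − 5 + 7 = 3185.
One lamina per year makes the duration 3185 years.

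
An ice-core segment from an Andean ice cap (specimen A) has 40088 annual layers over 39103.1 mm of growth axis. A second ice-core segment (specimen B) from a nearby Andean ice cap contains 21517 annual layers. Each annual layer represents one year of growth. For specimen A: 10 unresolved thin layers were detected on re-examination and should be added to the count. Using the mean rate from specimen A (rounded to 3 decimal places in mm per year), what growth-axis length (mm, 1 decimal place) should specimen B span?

Specimen A: after corrections the count is 40088 + 10 = 40098 annual layers.
A: 39103.1 mm over 40098 years gives 39103.1 / 40098 ≈ 0.975 mm per year.
Length of B = 0.975 × 21517 = 20979.1 mm.

20979.1 mm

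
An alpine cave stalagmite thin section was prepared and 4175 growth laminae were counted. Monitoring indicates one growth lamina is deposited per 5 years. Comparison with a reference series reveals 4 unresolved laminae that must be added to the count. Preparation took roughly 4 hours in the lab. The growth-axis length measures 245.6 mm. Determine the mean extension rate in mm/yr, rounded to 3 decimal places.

0.012 mm/yr

Adjusted count: 4175 + 4 = 4179 growth laminae.
At 5 years per growth lamina, 4179 × 5 = 20895 years.
245.6 mm over 20895 years gives 245.6 / 20895 ≈ 0.012 mm/yr.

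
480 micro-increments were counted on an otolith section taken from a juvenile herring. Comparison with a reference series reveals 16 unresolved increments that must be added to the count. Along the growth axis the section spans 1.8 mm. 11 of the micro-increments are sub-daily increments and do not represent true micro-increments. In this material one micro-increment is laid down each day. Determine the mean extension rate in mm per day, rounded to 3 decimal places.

0.004 mm per day

Adjusted count: 480 − 11 + 16 = 485 micro-increments.
1.8 mm over 485 days gives 1.8 / 485 ≈ 0.004 mm per day.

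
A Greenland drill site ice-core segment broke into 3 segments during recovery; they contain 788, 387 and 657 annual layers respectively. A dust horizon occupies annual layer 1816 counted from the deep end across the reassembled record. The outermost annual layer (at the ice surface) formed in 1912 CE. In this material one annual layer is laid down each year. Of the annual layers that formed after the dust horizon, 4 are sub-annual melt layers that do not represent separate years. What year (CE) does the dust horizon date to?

1900 CE

Total annual layers = 788 + 387 + 657 = 1832.
The dust horizon sits at annual layer 1816 from the deep end, so 1832 − 1816 = 16 annual layers formed after it.
Removing the 4 false annual layers leaves 16 − 4 = 12 true annual layers beyond the dust horizon.
Counting back 12 years from 1912 CE places the dust horizon in 1912 − 12 = 1900 CE.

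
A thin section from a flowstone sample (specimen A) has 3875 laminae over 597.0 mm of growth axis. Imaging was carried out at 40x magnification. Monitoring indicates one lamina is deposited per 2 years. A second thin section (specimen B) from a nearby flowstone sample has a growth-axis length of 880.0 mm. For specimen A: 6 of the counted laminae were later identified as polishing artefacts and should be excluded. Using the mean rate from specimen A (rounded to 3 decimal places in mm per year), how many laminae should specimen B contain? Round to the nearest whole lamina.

Specimen A: true lamina count = 3875 − 6 = 3869.
Specimen A: 3869 laminae at 2 years each span 3869 × 2 = 7738 years.
A: 597.0 mm over 7738 years gives 597.0 / 7738 ≈ 0.077 mm/yr.
Specimen B: 880.0 mm / 0.077 mm per year = 11428.57 years; at 2 years per lamina that is 11428.57 / 2 ≈ 5714 laminae.

5714 laminae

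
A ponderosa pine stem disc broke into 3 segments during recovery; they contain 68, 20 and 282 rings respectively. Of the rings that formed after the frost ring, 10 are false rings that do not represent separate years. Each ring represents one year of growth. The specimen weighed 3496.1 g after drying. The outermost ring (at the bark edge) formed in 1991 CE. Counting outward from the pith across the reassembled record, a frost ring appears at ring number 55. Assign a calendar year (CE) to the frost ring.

Total rings = 68 + 20 + 282 = 370.
Between ring 55 and the bark edge there are 370 − 55 = 315 rings.
Excluding 10 false rings: 315 − 10 = 305.
The ring at the bark edge is 1991 CE, so the frost ring dates to 1991 − 305 = 1686 CE.

1686 CE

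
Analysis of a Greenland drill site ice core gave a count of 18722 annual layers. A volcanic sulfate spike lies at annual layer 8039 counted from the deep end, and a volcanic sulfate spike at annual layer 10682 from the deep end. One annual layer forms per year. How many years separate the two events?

2643 years

Separation: 10682 − 8039 = 2643 annual layers.
That is 2643 years at one annual layer per year.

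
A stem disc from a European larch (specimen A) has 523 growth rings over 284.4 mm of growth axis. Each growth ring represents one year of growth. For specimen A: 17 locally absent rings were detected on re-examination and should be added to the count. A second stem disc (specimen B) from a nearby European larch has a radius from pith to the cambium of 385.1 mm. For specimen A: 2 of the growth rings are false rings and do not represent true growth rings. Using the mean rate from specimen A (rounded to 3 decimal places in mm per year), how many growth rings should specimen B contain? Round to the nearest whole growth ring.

Specimen A: after corrections the count is 523 − 2 + 17 = 538 growth rings.
A: Extension rate ≈ 284.4 / 538 = 0.529 mm per year.
B spans 385.1 / 0.529 = 727.98 years ≈ 728 growth rings.

728 growth rings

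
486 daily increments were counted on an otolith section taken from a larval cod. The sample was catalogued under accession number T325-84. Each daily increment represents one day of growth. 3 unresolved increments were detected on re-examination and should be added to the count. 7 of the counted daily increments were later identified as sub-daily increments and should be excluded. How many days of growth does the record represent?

482 d

Adjusted count: 486 − 7 + 3 = 482 daily increments.
With a one-to-one daily increment periodicity this is 482 days.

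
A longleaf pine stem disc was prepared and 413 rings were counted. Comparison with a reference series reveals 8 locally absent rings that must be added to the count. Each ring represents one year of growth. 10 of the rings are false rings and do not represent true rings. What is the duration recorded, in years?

Adjusted count: 413 − 10 + 8 = 411 rings.
One ring per year makes the duration 411 years.

411 yr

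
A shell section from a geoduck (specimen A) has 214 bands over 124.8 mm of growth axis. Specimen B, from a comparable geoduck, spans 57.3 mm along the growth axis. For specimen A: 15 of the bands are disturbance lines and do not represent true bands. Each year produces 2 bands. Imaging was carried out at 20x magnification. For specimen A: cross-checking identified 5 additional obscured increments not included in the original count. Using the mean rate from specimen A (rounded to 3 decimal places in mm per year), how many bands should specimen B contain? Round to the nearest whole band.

94 bands

Specimen A: correcting the raw count gives 214 − 15 + 5 = 204 true bands.
Specimen A: dividing by 2 bands per year: 204 / 2 = 102 years.
A: Mean rate = 124.8 mm / 102 years ≈ 1.224 mm/year.
For B, 57.3 / 1.224 = 46.81 years; at 2 bands per year that is 46.81 × 2 ≈ 94 bands.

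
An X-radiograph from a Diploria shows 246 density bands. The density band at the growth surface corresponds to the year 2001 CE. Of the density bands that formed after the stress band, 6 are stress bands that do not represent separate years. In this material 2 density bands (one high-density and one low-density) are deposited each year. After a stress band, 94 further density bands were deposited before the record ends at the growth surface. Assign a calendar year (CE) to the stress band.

94 density bands post-date the stress band.
Removing the 6 false density bands leaves 94 − 6 = 88 true density bands beyond the stress band.
Dividing by 2 density bands per year: 88 / 2 = 44 years.
The density band at the growth surface is 2001 CE, so the stress band dates to 2001 − 44 = 1957 CE.

1957 CE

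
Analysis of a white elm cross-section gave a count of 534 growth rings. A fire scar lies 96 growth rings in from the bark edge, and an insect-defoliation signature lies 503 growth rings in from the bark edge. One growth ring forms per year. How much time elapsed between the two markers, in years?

407 yr

503 − 96 = 407 growth rings lie between the two events.
At one growth ring per year, 407 years elapsed between them.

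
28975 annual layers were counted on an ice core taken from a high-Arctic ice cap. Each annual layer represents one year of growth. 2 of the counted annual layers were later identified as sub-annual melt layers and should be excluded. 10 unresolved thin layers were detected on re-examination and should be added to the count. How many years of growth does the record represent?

28983 yr

True annual layer count = 28975 − 2 + 10 = 28983.
With a one-to-one annual layer periodicity this is 28983 years.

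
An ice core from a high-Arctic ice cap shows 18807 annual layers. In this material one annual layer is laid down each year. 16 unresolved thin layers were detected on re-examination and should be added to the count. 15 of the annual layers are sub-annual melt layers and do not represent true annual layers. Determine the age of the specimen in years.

18808 years

After corrections the count is 18807 − 15 + 16 = 18808 annual layers.
At one annual layer per year, that is 18808 years.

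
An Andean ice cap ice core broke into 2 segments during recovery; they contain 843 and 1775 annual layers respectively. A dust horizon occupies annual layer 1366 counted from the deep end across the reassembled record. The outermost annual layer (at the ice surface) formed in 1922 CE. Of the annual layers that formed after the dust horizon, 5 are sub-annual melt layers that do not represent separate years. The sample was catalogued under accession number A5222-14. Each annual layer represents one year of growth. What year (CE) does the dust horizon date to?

Total annual layers = 843 + 1775 = 2618.
2618 − 1366 = 1252 annual layers lie beyond the dust horizon toward the ice surface.
1252 − 5 false = 1247 true annual layers after the dust horizon.
Counting back 1247 years from 1922 CE places the dust horizon in 1922 − 1247 = 675 CE.

675 CE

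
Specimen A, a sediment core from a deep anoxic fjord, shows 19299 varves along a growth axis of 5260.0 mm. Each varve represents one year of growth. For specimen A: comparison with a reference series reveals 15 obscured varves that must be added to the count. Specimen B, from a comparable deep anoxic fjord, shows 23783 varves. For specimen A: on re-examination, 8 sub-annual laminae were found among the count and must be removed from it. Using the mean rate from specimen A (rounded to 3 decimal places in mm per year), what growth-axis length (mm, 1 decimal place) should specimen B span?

Specimen A: adjusted count: 19299 − 8 + 15 = 19306 varves.
A: 5260.0 mm over 19306 years gives 5260.0 / 19306 ≈ 0.272 mm per year.
For B, 0.272 mm/year × 23783 years = 6469.0 mm.

6469.0 mm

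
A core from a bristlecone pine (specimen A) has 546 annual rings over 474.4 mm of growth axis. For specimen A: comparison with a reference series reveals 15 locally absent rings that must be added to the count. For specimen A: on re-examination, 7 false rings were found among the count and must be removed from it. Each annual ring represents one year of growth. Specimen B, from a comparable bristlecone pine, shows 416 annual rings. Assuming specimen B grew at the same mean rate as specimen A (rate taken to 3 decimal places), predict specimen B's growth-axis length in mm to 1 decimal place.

Specimen A: adjusted count: 546 − 7 + 15 = 554 annual rings.
A: Mean rate = 474.4 mm / 554 years ≈ 0.856 mm/yr.
For B, 0.856 mm/year × 416 years = 356.1 mm.

356.1 mm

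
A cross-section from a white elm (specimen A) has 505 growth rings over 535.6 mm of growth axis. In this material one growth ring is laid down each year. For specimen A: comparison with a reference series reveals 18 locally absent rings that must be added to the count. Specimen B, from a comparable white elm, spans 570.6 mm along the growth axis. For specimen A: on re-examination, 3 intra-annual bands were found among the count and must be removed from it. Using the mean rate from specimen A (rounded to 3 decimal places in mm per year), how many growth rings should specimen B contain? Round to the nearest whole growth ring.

554 growth rings

Specimen A: adjusted count: 505 − 3 + 18 = 520 growth rings.
A: 535.6 mm over 520 years gives 535.6 / 520 ≈ 1.030 mm/year.
Specimen B: 570.6 mm / 1.030 mm per year = 553.98 years ≈ 554 growth rings.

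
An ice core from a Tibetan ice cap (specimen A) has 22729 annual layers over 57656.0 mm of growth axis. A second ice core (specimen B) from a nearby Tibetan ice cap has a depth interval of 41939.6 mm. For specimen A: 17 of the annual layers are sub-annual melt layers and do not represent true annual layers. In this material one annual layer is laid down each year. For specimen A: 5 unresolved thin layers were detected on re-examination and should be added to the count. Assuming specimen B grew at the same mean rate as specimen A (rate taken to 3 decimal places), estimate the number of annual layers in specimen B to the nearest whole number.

Specimen A: correcting the raw count gives 22729 − 17 + 5 = 22717 true annual layers.
A: 57656.0 mm over 22717 years gives 57656.0 / 22717 ≈ 2.538 mm per year.
B spans 41939.6 / 2.538 = 16524.67 years ≈ 16525 annual layers.

16525 annual layers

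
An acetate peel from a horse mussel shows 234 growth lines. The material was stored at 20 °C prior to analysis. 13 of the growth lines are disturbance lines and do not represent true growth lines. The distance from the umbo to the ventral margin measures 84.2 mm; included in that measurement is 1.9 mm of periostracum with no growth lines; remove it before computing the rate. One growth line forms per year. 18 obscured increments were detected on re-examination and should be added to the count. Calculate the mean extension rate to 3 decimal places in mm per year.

True growth line count = 234 − 13 + 18 = 239.
The growth record spans 84.2 − 1.9 = 82.3 mm.
Mean rate = 82.3 mm / 239 years ≈ 0.344 mm per year.

0.344 mm per year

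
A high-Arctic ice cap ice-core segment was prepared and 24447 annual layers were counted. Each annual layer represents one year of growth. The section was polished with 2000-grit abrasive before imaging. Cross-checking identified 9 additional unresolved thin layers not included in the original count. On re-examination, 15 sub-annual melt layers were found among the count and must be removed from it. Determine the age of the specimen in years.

True annual layer count = 24447 − 15 + 9 = 24441.
At one annual layer per year, that is 24441 years.

24441 years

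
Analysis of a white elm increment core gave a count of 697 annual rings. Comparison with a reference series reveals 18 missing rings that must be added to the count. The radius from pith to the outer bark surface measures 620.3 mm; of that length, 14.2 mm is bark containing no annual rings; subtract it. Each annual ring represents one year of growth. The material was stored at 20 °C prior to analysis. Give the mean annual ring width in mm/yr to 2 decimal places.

Adjusted count: 697 + 18 = 715 annual rings.
Net length = 620.3 − 14.2 = 606.1 mm.
606.1 mm over 715 years gives 606.1 / 715 ≈ 0.85 mm/yr.

0.85 mm/yr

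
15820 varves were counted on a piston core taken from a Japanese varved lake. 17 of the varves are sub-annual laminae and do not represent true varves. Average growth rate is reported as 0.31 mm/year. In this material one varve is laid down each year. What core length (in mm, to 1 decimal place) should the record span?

Correcting the raw count gives 15820 − 17 = 15803 true varves.
15803 years at 0.31 mm/year gives 0.31 × 15803 = 4898.9 mm.

4898.9 mm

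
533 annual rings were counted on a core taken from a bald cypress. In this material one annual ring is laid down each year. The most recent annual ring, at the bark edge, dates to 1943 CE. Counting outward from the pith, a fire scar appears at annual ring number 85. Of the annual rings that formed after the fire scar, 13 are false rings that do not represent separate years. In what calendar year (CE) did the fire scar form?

The fire scar sits at annual ring 85 from the pith, so 533 − 85 = 448 annual rings formed after it.
Removing the 13 false annual rings leaves 448 − 13 = 435 true annual rings beyond the fire scar.
1943 − 435 = 1508 CE.

1508 CE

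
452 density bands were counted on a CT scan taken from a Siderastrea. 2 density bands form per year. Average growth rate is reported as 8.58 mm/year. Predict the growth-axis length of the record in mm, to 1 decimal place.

452 density bands at 2 per year is 452 / 2 = 226 years.
Length ≈ 8.58 × 226 = 1939.1 mm.

1939.1 mm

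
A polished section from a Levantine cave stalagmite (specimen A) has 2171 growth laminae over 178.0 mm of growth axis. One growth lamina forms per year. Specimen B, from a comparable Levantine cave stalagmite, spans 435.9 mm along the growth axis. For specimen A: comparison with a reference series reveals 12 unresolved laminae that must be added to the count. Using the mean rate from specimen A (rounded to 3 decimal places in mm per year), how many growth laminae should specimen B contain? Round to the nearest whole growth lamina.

Specimen A: adjusted count: 2171 + 12 = 2183 growth laminae.
A: Mean rate = 178.0 mm / 2183 years ≈ 0.082 mm per year.
For B, 435.9 / 0.082 = 5315.85 years ≈ 5316 growth laminae.

5316 growth laminae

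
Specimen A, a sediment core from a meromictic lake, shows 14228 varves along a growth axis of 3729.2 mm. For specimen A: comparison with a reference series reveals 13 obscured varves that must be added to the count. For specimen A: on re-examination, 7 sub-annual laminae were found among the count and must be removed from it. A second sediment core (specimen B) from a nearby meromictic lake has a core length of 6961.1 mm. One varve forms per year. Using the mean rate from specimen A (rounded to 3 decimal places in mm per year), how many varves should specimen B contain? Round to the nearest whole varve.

26569 varves

Specimen A: adjusted count: 14228 − 7 + 13 = 14234 varves.
A: Extension rate ≈ 3729.2 / 14234 = 0.262 mm/yr.
Specimen B: 6961.1 mm / 0.262 mm per year = 26569.08 years ≈ 26569 varves.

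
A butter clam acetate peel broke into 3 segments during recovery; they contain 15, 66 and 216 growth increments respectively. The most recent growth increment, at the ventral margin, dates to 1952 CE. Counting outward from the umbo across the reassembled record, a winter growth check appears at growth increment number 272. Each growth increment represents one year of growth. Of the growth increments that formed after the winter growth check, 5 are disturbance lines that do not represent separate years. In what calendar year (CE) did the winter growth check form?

Total growth increments = 15 + 66 + 216 = 297.
297 − 272 = 25 growth increments lie beyond the winter growth check toward the ventral margin.
Excluding 5 false growth increments: 25 − 5 = 20.
1952 − 20 = 1932 CE.

1932 CE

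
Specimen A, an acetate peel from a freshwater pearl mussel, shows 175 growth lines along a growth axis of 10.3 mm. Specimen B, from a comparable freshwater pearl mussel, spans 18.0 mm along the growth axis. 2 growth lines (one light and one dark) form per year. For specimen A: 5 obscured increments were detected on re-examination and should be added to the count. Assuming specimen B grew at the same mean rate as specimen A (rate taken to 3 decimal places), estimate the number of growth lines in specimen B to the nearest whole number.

316 growth lines

Specimen A: true growth line count = 175 + 5 = 180.
Specimen A: with 2 growth lines per year, 180 / 2 = 90 years.
A: Mean rate = 10.3 mm / 90 years ≈ 0.114 mm per year.
B spans 18.0 / 0.114 = 157.89 years; at 2 growth lines per year that is 157.89 × 2 ≈ 316 growth lines.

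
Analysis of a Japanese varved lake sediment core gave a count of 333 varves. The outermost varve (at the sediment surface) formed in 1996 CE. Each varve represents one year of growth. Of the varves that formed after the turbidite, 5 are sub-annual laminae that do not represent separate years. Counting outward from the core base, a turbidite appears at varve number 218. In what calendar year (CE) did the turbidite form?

Between varve 218 and the sediment surface there are 333 − 218 = 115 varves.
Excluding 5 false varves: 115 − 5 = 110.
1996 − 110 = 1886 CE.

1886 CE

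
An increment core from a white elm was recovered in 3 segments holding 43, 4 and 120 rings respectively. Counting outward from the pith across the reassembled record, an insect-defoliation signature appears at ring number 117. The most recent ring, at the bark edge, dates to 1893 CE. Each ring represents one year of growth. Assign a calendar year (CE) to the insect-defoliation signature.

1843 CE

Total rings = 43 + 4 + 120 = 167.
The insect-defoliation signature sits at ring 117 from the pith, so 167 − 117 = 50 rings formed after it.
The ring at the bark edge is 1893 CE, so the insect-defoliation signature dates to 1893 − 50 = 1843 CE.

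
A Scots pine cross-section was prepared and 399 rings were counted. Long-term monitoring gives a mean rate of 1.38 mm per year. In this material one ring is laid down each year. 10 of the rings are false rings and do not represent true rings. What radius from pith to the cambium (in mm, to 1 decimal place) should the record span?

536.8 mm

After corrections the count is 399 − 10 = 389 rings.
Length ≈ 1.38 × 389 = 536.8 mm.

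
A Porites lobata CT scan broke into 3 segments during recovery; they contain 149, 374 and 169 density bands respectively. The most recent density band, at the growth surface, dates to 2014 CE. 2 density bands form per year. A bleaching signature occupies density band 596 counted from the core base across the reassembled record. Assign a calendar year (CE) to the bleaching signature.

Total density bands = 149 + 374 + 169 = 692.
692 − 596 = 96 density bands lie beyond the bleaching signature toward the growth surface.
96 density bands at 2 per year is 96 / 2 = 48 years.
The density band at the growth surface is 2014 CE, so the bleaching signature dates to 2014 − 48 = 1966 CE.

1966 CE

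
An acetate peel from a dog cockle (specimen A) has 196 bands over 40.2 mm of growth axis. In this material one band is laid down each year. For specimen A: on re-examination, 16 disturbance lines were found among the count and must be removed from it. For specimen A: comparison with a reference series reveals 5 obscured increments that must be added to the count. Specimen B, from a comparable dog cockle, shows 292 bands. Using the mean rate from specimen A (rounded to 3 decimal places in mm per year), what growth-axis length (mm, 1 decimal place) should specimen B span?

Specimen A: true band count = 196 − 16 + 5 = 185.
A: Extension rate ≈ 40.2 / 185 = 0.217 mm per year.
For B, 0.217 mm/year × 292 years = 63.4 mm.

63.4 mm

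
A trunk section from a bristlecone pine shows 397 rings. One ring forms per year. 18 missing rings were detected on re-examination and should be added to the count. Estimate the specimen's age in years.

Correcting the raw count gives 397 + 18 = 415 true rings.
At one ring per year, that is 415 years.

415 yr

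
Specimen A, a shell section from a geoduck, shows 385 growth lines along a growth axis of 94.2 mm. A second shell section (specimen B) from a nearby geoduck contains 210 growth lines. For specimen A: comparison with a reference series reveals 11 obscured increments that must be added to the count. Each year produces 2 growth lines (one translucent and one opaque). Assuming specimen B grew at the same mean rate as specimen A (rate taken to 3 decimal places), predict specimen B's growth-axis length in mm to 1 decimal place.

50.0 mm

Specimen A: adjusted count: 385 + 11 = 396 growth lines.
Specimen A: with 2 growth lines per year, 396 / 2 = 198 years.
A: 94.2 mm over 198 years gives 94.2 / 198 ≈ 0.476 mm/yr.
Specimen B: dividing by 2 growth lines per year: 210 / 2 = 105 years. For B, 0.476 mm/year × 105 years = 50.0 mm.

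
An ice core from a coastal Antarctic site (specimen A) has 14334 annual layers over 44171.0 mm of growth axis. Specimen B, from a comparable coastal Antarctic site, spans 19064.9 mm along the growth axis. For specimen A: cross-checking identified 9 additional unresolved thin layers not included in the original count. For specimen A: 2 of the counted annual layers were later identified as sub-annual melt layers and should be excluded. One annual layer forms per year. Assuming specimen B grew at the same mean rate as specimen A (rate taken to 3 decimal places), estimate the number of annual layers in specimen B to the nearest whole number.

Specimen A: adjusted count: 14334 − 2 + 9 = 14341 annual layers.
A: 44171.0 mm over 14341 years gives 44171.0 / 14341 ≈ 3.080 mm/yr.
Specimen B: 19064.9 mm / 3.080 mm per year = 6189.90 years ≈ 6190 annual layers.

6190 annual layers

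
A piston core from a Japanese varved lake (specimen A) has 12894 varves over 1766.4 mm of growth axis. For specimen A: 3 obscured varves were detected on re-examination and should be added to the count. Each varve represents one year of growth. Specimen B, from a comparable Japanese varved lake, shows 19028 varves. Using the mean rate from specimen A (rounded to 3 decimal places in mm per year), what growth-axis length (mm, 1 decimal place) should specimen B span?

Specimen A: true varve count = 12894 + 3 = 12897.
A: Mean rate = 1766.4 mm / 12897 years ≈ 0.137 mm/yr.
B's length ≈ 0.137 × 19028 = 2606.8 mm.

2606.8 mm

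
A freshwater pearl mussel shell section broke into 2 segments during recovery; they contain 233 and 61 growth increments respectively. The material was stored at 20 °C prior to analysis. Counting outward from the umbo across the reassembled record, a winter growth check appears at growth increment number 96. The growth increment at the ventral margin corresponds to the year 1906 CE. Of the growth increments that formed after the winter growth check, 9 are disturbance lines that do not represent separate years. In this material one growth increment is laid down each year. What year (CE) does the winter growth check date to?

Total growth increments = 233 + 61 = 294.
Between growth increment 96 and the ventral margin there are 294 − 96 = 198 growth increments.
Excluding 9 false growth increments: 198 − 9 = 189.
1906 − 189 = 1717 CE.

1717 CE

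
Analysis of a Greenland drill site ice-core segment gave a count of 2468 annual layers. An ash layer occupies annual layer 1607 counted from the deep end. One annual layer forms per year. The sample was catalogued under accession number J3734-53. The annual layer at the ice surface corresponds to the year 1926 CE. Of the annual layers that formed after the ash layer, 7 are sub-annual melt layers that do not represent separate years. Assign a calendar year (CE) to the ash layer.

1072 CE

The ash layer sits at annual layer 1607 from the deep end, so 2468 − 1607 = 861 annual layers formed after it.
Excluding 7 false annual layers: 861 − 7 = 854.
Counting back 854 years from 1926 CE places the ash layer in 1926 − 854 = 1072 CE.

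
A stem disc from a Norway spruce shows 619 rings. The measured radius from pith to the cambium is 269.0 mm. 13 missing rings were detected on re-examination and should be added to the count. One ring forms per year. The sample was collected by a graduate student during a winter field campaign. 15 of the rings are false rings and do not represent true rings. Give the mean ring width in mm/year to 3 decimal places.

Correcting the raw count gives 619 − 15 + 13 = 617 true rings.
269.0 mm over 617 years gives 269.0 / 617 ≈ 0.436 mm/year.

0.436 mm/year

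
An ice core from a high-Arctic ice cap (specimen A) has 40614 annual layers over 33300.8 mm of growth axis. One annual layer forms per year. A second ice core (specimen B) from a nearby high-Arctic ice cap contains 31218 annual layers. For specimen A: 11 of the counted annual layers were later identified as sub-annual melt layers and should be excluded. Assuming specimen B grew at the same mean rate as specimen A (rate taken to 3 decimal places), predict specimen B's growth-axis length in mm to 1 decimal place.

25598.8 mm

Specimen A: after corrections the count is 40614 − 11 = 40603 annual layers.
A: Extension rate ≈ 33300.8 / 40603 = 0.820 mm/year.
B's length ≈ 0.820 × 31218 = 25598.8 mm.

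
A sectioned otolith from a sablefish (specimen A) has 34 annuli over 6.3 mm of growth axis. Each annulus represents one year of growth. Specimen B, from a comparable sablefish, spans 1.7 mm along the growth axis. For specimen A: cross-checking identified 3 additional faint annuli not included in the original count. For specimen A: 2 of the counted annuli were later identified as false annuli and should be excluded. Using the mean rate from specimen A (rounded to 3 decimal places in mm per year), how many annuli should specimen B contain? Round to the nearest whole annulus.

Specimen A: after corrections the count is 34 − 2 + 3 = 35 annuli.
A: Extension rate ≈ 6.3 / 35 = 0.180 mm/yr.
For B, 1.7 / 0.180 = 9.44 years ≈ 9 annuli.

9 annuli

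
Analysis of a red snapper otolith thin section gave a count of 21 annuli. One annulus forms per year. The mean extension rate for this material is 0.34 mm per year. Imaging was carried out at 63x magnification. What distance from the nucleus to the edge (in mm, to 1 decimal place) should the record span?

7.1 mm

21 years of growth are recorded.
Predicted length = 0.34 mm/year × 21 years = 7.1 mm.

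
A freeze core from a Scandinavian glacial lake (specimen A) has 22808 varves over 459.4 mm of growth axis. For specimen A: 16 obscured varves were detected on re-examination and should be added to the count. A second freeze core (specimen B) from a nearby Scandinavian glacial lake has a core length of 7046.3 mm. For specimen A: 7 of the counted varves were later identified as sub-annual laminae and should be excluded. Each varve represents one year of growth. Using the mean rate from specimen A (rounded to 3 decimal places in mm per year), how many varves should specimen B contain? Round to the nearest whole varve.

Specimen A: correcting the raw count gives 22808 − 7 + 16 = 22817 true varves.
A: 459.4 mm over 22817 years gives 459.4 / 22817 ≈ 0.020 mm/yr.
For B, 7046.3 / 0.020 = 352315.00 years ≈ 352315 varves.

352315 varves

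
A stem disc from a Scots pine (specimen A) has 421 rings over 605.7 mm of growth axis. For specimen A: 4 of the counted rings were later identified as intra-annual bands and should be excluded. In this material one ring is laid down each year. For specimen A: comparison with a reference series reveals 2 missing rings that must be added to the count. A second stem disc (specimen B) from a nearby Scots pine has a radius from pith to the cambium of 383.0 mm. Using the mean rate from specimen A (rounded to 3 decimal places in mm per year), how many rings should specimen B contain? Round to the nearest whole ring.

265 rings

Specimen A: correcting the raw count gives 421 − 4 + 2 = 419 true rings.
A: Mean rate = 605.7 mm / 419 years ≈ 1.446 mm per year.
Specimen B: 383.0 mm / 1.446 mm per year = 264.87 years ≈ 265 rings.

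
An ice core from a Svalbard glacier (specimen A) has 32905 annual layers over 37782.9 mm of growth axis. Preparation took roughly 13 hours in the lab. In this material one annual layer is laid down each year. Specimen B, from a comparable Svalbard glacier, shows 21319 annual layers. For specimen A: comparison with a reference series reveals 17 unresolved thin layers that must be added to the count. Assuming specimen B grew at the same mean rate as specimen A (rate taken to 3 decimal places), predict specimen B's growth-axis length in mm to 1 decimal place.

24474.2 mm

Specimen A: true annual layer count = 32905 + 17 = 32922.
A: Extension rate ≈ 37782.9 / 32922 = 1.148 mm/yr.
B's length ≈ 1.148 × 21319 = 24474.2 mm.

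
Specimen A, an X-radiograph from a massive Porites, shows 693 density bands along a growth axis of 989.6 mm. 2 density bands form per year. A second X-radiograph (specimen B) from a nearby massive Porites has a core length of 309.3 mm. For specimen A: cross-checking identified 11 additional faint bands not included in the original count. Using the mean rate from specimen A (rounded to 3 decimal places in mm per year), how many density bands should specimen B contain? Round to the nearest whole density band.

220 density bands

Specimen A: after corrections the count is 693 + 11 = 704 density bands.
Specimen A: dividing by 2 density bands per year: 704 / 2 = 352 years.
A: Extension rate ≈ 989.6 / 352 = 2.811 mm per year.
Specimen B: 309.3 mm / 2.811 mm per year = 110.03 years; at 2 density bands per year that is 110.03 × 2 ≈ 220 density bands.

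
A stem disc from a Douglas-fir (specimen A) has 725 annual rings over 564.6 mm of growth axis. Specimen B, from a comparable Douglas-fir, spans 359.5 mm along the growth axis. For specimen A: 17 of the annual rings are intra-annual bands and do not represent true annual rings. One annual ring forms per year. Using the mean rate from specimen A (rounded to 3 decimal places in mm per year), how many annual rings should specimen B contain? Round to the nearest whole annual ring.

451 annual rings

Specimen A: adjusted count: 725 − 17 = 708 annual rings.
A: 564.6 mm over 708 years gives 564.6 / 708 ≈ 0.797 mm per year.
For B, 359.5 / 0.797 = 451.07 years ≈ 451 annual rings.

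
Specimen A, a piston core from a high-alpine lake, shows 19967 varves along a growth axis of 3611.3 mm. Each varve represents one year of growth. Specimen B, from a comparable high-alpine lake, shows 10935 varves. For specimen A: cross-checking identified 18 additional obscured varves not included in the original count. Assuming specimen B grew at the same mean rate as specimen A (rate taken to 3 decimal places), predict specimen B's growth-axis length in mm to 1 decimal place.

Specimen A: adjusted count: 19967 + 18 = 19985 varves.
A: Mean rate = 3611.3 mm / 19985 years ≈ 0.181 mm/year.
For B, 0.181 mm/year × 10935 years = 1979.2 mm.

1979.2 mm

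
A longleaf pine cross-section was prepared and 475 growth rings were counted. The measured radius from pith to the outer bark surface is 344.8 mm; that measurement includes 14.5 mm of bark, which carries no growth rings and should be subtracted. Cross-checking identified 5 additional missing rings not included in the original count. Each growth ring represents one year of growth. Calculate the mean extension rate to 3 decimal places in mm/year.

0.688 mm/year

Adjusted count: 475 + 5 = 480 growth rings.
The growth record spans 344.8 − 14.5 = 330.3 mm.
Mean rate = 330.3 mm / 480 years ≈ 0.688 mm/year.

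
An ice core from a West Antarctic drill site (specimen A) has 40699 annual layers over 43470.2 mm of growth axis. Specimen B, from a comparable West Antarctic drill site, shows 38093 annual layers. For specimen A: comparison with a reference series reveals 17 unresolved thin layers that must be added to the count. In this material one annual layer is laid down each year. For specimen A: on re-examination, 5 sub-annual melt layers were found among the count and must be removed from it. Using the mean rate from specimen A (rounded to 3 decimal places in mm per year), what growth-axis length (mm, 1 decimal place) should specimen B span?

Specimen A: correcting the raw count gives 40699 − 5 + 17 = 40711 true annual layers.
A: 43470.2 mm over 40711 years gives 43470.2 / 40711 ≈ 1.068 mm per year.
Length of B = 1.068 × 38093 = 40683.3 mm.

40683.3 mm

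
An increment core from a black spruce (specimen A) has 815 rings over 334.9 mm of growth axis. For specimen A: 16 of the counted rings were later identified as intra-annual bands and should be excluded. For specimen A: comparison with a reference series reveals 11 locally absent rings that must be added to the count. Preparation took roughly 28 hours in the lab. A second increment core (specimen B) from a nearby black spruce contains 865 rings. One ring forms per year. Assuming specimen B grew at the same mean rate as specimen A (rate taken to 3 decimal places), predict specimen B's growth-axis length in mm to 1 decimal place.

357.2 mm

Specimen A: after corrections the count is 815 − 16 + 11 = 810 rings.
A: Extension rate ≈ 334.9 / 810 = 0.413 mm/yr.
Length of B = 0.413 × 865 = 357.2 mm.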